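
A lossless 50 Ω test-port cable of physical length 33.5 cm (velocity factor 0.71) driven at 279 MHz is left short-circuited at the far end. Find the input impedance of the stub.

λ = v/f = 0.71·c / 279 MHz = 0.763 m
βl = 2π·l/λ = 2π × 0.439 = 158°
tan(βl) = -0.405
For a short-circuited stub, Z_in = jZ_0·tan(βl)

Z_in ≈ −j20.2 Ω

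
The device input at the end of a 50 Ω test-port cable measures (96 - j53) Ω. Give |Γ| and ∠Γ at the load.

Γ ≈ 0.452 ∠ -29.1°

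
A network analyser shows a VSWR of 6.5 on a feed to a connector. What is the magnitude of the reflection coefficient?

|Γ| = (S − 1)/(S + 1) = (6.5 − 1)/(6.5 + 1) = 5.5/7.5

|Γ| ≈ 0.733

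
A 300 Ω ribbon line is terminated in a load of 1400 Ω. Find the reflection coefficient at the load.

Γ = 0.647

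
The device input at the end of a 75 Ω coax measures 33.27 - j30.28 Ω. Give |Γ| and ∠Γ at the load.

Γ = (Z_L − Z_0)/(Z_L + Z_0) = (-41.73 − j30.28)/(108.3 − j30.28)
|Γ| = 51.6/112 = 0.459

Γ ≈ 0.459 ∠ -128°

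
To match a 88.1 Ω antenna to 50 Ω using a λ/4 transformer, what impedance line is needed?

Z_qwt ≈ 66.4 Ω

Z_qwt = √(Z_0·R_L) = √(50 × 88.1) = √4405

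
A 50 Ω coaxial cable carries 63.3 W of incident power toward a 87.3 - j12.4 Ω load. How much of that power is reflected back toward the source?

P_reflected ≈ 5.15 W

|Γ| = |(37.3 − j12.4)/(137.3 − j12.4)| = 0.285
|Γ|² = 0.0813
P_refl = |Γ|²·P_inc = 5.15 W, P_del = (1 − |Γ|²)·P_inc = 58.2 W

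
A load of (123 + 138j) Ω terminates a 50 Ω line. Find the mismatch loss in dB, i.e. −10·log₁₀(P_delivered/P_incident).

mismatch loss ≈ 2.99 dB

Γ = (73 + j138)/(173 + j138), |Γ| = 0.705
|Γ|² = 0.498, so P_del/P_inc = 1 − |Γ|² = 0.502
ML = −10·log₁₀(1 − |Γ|²)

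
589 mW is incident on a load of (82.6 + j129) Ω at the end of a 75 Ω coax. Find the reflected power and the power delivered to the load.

|Γ| = |(7.6 + j129)/(157.6 + j129)| = 0.634
|Γ|² = 0.403
P_refl = |Γ|²·P_inc = 237 mW, P_del = (1 − |Γ|²)·P_inc = 352 mW

P_reflected ≈ 237 mW; P_delivered ≈ 352 mW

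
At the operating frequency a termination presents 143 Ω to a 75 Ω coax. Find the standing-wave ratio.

Γ = (143 − 75)/(143 + 75) = 0.312
VSWR = (1 + 0.312)/(1 − 0.312)

VSWR ≈ 1.91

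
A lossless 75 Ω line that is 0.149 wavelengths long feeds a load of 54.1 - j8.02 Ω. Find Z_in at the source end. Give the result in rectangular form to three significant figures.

Z_in ≈ 67.8 + j24 Ω

βl = 2π × 0.149 = 53.6°
tan(βl) = tan(53.6°) = 1.36
Z_in = Z_0·(Z_L + jZ_0·tanβl)/(Z_0 + jZ_L·tanβl)
     = 75·(54.1 + j93.9)/(85.9 + j73.5)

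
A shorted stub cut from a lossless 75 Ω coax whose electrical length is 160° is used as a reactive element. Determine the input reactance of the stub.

X_in ≈ -27.3 Ω (capacitive)

tan(βl) = -0.364
For a shorted stub, Z_in = jZ_0·tan(βl)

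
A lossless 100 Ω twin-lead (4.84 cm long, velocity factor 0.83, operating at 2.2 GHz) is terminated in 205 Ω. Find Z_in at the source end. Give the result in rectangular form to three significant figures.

Z_in ≈ 127 + j78.1 Ω

λ = v/f = 0.83·c / 2.2 GHz = 0.113 m
βl = 2π·l/λ = 2π × 0.428 = 154°
tan(βl) = tan(154°) = -0.489
Z_in = Z_0·(Z_L + jZ_0·tanβl)/(Z_0 + jZ_L·tanβl)
     = 100·(205 − j48.9)/(100 − j100)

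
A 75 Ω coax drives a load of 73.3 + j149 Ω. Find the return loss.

Γ = (-1.7 + j149)/(148.3 + j149), |Γ| = 0.709
RL = −20·log₁₀|Γ| = −20·log₁₀(0.709)

RL ≈ 2.99 dB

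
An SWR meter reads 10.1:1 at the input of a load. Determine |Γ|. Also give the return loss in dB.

|Γ| ≈ 0.82; return loss ≈ 1.73 dB

|Γ| = (S − 1)/(S + 1) = (10.1 − 1)/(10.1 + 1) = 9.1/11.1
RL = −20·log₁₀|Γ| = −20·log₁₀(0.82)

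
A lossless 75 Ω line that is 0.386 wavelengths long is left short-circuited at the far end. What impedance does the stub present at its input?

Z_in ≈ −j65.3 Ω

βl = 2π × 0.386 = 139°
tan(βl) = -0.871
For a short-circuited stub, Z_in = jZ_0·tan(βl)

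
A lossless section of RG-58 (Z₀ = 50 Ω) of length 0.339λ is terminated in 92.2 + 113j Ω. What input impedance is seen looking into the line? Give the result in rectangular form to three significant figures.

βl = 2π × 0.339 = 122°
tan(βl) = tan(122°) = -1.6
Z_in = Z_0·(Z_L + jZ_0·tanβl)/(Z_0 + jZ_L·tanβl)
     = 50·(92.2 + j33.1)/(231 − j147)

Z_in ≈ 10.9 + j14.2 Ω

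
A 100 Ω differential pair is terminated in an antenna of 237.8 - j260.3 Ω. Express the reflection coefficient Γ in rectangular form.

Γ = (Z_L − Z_0)/(Z_L + Z_0) = (137.8 − j260.3)/(337.8 − j260.3)

Γ ≈ 0.629 − j0.286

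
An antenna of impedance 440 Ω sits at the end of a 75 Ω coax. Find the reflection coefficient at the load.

Γ = 0.709

Γ = (Z_L − Z_0)/(Z_L + Z_0) = (440 − 75)/(440 + 75) = 365/515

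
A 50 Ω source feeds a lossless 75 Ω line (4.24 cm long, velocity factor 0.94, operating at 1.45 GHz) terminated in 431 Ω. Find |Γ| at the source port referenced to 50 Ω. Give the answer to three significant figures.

|Γ| ≈ 0.602

λ = v/f = 0.94·c / 1.45 GHz = 0.194 m
βl = 2π·l/λ = 2π × 0.218 = 78.5°
tan(βl) = 4.91
Z_in = Z_0·(Z_L + jZ_0·tanβl)/(Z_0 + jZ_L·tanβl) = 13.6 − j14.8 Ω
Γ_s = (Z_in − Z_s)/(Z_in + Z_s) = (-36.4 − j14.8)/(63.6 − j14.8), |Γ_s| = 0.602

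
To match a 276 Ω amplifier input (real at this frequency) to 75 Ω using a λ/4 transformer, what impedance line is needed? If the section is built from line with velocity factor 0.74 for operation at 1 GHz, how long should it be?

Z_qwt ≈ 144 Ω; length ≈ 5.55 cm

Z_qwt = √(Z_0·R_L) = √(75 × 276) = √20700
λ = 0.74·c/f = 0.222 m, so l = λ/4 = 0.0555 m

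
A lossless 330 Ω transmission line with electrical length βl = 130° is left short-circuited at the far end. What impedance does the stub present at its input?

Z_in ≈ −j393 Ω

tan(βl) = -1.19
For a short-circuited stub, Z_in = jZ_0·tan(βl)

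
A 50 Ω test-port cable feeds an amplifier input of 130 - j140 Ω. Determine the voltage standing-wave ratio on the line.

VSWR ≈ 5.83

Γ = (Z_L − Z_0)/(Z_L + Z_0) = (80 − j140)/(180 − j140)
|Γ| = 161/228 = 0.707
VSWR = (1 + |Γ|)/(1 − |Γ|) = 1.71/0.293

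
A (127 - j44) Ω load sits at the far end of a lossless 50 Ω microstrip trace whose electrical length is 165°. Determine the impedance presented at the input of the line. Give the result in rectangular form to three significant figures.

tan(βl) = tan(165°) = -0.268
Z_in = Z_0·(Z_L + jZ_0·tanβl)/(Z_0 + jZ_L·tanβl)
     = 50·(127 − j57.4)/(38.2 − j34)

Z_in ≈ 130 + j40.7 Ω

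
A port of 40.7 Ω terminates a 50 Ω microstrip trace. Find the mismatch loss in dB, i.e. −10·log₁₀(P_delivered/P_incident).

mismatch loss ≈ 0.0459 dB

Γ = (40.7 − 50)/(40.7 + 50) = -0.103
|Γ|² = 0.0105, so P_del/P_inc = 1 − |Γ|² = 0.989
ML = −10·log₁₀(1 − |Γ|²)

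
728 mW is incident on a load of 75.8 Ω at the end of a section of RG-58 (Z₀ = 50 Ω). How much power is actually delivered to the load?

P_delivered ≈ 697 mW

Γ = (75.8 − 50)/(75.8 + 50) = 0.205
|Γ|² = 0.0421
P_refl = |Γ|²·P_inc = 30.6 mW, P_del = (1 − |Γ|²)·P_inc = 697 mW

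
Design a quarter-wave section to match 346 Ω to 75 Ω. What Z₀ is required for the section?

Z_qwt = √(Z_0·R_L) = √(75 × 346) = √25950

Z_qwt ≈ 161 Ω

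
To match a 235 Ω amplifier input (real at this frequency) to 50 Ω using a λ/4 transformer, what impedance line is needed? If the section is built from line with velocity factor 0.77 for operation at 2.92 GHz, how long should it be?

Z_qwt = √(Z_0·R_L) = √(50 × 235) = √11750
λ = 0.77·c/f = 0.0791 m, so l = λ/4 = 0.0198 m

Z_qwt ≈ 108 Ω; length ≈ 1.98 cm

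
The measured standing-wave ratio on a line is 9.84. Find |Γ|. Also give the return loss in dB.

|Γ| ≈ 0.815; return loss ≈ 1.77 dB

|Γ| = (S − 1)/(S + 1) = (9.84 − 1)/(9.84 + 1) = 8.84/10.8
RL = −20·log₁₀|Γ| = −20·log₁₀(0.815)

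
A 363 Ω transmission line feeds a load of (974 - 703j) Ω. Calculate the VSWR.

VSWR ≈ 4.22

Γ = (Z_L − Z_0)/(Z_L + Z_0) = (611 − j703)/(1337 − j703)
|Γ| = 931/1510 = 0.617
VSWR = (1 + |Γ|)/(1 − |Γ|) = 1.62/0.383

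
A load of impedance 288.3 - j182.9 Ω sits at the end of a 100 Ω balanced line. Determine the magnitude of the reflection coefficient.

|Γ| ≈ 0.612

Γ = (Z_L − Z_0)/(Z_L + Z_0) = (188.3 − j182.9)/(388.3 − j182.9)
|Γ| = 263/429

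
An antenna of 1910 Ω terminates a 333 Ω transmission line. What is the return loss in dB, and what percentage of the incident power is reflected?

RL ≈ 3.06 dB; 49.4% of incident power reflected

Γ = (1910 − 333)/(1910 + 333) = 0.703
RL = −20·log₁₀(0.703) = 3.06 dB
P_refl/P_inc = |Γ|² = 0.494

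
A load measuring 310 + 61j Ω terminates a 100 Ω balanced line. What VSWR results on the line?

Γ = (Z_L − Z_0)/(Z_L + Z_0) = (210 + j61)/(410 + j61)
|Γ| = 219/415 = 0.528
VSWR = (1 + |Γ|)/(1 − |Γ|) = 1.53/0.472

VSWR ≈ 3.23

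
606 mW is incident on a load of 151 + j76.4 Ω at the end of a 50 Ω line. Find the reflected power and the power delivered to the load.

|Γ| = |(101 + j76.4)/(201 + j76.4)| = 0.589
|Γ|² = 0.347
P_refl = |Γ|²·P_inc = 210 mW, P_del = (1 − |Γ|²)·P_inc = 396 mW

P_reflected ≈ 210 mW; P_delivered ≈ 396 mW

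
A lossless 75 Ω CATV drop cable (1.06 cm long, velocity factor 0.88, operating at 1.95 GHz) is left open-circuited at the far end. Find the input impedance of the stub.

λ = v/f = 0.88·c / 1.95 GHz = 0.135 m
βl = 2π·l/λ = 2π × 0.0783 = 28.2°
tan(βl) = 0.536
For an open-circuited stub, Z_in = −jZ_0·cot(βl) = −jZ_0/tan(βl)

Z_in ≈ −j140 Ω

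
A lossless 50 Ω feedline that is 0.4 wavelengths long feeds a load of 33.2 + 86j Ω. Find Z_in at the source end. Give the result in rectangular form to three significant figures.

Z_in ≈ 9.58 + j24.1 Ω

βl = 2π × 0.4 = 144°
tan(βl) = tan(144°) = -0.727
Z_in = Z_0·(Z_L + jZ_0·tanβl)/(Z_0 + jZ_L·tanβl)
     = 50·(33.2 + j49.7)/(112 − j24.1)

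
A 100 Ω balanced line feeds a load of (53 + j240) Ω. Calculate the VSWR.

VSWR ≈ 13.2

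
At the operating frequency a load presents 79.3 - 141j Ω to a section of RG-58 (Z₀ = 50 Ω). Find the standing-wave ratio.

VSWR ≈ 7.09

Γ = (Z_L − Z_0)/(Z_L + Z_0) = (29.3 − j141)/(129.3 − j141)
|Γ| = 144/191 = 0.753
VSWR = (1 + |Γ|)/(1 − |Γ|) = 1.75/0.247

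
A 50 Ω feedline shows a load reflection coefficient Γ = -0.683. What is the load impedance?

Z_L = Z_0·(1 + Γ)/(1 − Γ) = 50·(0.317)/(1.68)

Z_L ≈ 9.42 Ω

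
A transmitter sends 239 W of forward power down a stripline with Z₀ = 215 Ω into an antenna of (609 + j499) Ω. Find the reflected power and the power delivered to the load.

|Γ| = |(394 + j499)/(824 + j499)| = 0.66
|Γ|² = 0.436
P_refl = |Γ|²·P_inc = 104 W, P_del = (1 − |Γ|²)·P_inc = 135 W

P_reflected ≈ 104 W; P_delivered ≈ 135 W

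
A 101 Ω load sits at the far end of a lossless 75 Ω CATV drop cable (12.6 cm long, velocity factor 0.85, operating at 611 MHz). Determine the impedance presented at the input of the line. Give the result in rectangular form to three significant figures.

λ = v/f = 0.85·c / 611 MHz = 0.417 m
βl = 2π·l/λ = 2π × 0.302 = 109°
tan(βl) = tan(109°) = -2.96
Z_in = Z_0·(Z_L + jZ_0·tanβl)/(Z_0 + jZ_L·tanβl)
     = 75·(101 − j222)/(75 − j299)

Z_in ≈ 58.4 + j10.7 Ω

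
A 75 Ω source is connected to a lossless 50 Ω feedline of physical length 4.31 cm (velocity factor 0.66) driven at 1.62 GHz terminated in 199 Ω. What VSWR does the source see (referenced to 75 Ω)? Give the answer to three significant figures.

VSWR ≈ 4.81

λ = v/f = 0.66·c / 1.62 GHz = 0.122 m
βl = 2π·l/λ = 2π × 0.353 = 127°
tan(βl) = -1.33
Z_in = Z_0·(Z_L + jZ_0·tanβl)/(Z_0 + jZ_L·tanβl) = 19 + j34 Ω
Γ_s = (Z_in − Z_s)/(Z_in + Z_s) = (-56 + j34)/(94 + j34), |Γ_s| = 0.656
VSWR = (1 + |Γ_s|)/(1 − |Γ_s|)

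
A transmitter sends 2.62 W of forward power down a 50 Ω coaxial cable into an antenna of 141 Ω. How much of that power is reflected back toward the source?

Γ = (141 − 50)/(141 + 50) = 0.476
|Γ|² = 0.227
P_refl = |Γ|²·P_inc = 0.595 W, P_del = (1 − |Γ|²)·P_inc = 2.03 W

P_reflected ≈ 0.595 W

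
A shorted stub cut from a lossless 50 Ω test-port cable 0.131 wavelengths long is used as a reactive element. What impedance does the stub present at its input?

βl = 2π × 0.131 = 47.2°
tan(βl) = 1.08
For a shorted stub, Z_in = jZ_0·tan(βl)

Z_in ≈ +j53.9 Ω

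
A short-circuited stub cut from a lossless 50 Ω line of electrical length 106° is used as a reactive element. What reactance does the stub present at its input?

tan(βl) = -3.49
For a short-circuited stub, Z_in = jZ_0·tan(βl)

X_in ≈ -174 Ω (capacitive)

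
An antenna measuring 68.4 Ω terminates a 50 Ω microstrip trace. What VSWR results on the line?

VSWR ≈ 1.37

Γ = (68.4 − 50)/(68.4 + 50) = 0.155
VSWR = (1 + 0.155)/(1 − 0.155)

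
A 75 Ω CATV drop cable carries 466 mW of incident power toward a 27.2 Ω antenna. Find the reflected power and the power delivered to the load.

Γ = (27.2 − 75)/(27.2 + 75) = -0.468
|Γ|² = 0.219
P_refl = |Γ|²·P_inc = 102 mW, P_del = (1 − |Γ|²)·P_inc = 364 mW

P_reflected ≈ 102 mW; P_delivered ≈ 364 mW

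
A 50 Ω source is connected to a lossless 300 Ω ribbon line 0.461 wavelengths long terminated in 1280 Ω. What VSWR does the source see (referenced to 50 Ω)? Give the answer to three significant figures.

βl = 2π × 0.461 = 166°
tan(βl) = -0.25
Z_in = Z_0·(Z_L + jZ_0·tanβl)/(Z_0 + jZ_L·tanβl) = 636 + j604 Ω
Γ_s = (Z_in − Z_s)/(Z_in + Z_s) = (586 + j604)/(686 + j604), |Γ_s| = 0.921
VSWR = (1 + |Γ_s|)/(1 − |Γ_s|)

VSWR ≈ 24.2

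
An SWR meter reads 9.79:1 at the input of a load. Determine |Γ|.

|Γ| ≈ 0.815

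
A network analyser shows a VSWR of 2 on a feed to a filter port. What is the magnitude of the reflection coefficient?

|Γ| = (S − 1)/(S + 1) = (2 − 1)/(2 + 1) = 1/3

|Γ| ≈ 0.333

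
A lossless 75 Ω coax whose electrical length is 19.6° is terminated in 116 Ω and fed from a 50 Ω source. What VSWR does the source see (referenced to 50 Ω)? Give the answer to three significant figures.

VSWR ≈ 2.22

tan(βl) = 0.356
Z_in = Z_0·(Z_L + jZ_0·tanβl)/(Z_0 + jZ_L·tanβl) = 100 − j28.5 Ω
Γ_s = (Z_in − Z_s)/(Z_in + Z_s) = (50.3 − j28.5)/(150 − j28.5), |Γ_s| = 0.378
VSWR = (1 + |Γ_s|)/(1 − |Γ_s|)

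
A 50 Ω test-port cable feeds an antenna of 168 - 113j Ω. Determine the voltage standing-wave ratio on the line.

VSWR ≈ 4.98

Γ = (Z_L − Z_0)/(Z_L + Z_0) = (118 − j113)/(218 − j113)
|Γ| = 163/246 = 0.665
VSWR = (1 + |Γ|)/(1 − |Γ|) = 1.67/0.335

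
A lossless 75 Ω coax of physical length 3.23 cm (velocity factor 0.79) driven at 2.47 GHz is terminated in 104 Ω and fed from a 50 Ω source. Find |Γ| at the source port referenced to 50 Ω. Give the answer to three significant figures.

λ = v/f = 0.79·c / 2.47 GHz = 0.096 m
βl = 2π·l/λ = 2π × 0.337 = 121°
tan(βl) = -1.65
Z_in = Z_0·(Z_L + jZ_0·tanβl)/(Z_0 + jZ_L·tanβl) = 62.1 + j18.3 Ω
Γ_s = (Z_in − Z_s)/(Z_in + Z_s) = (12.1 + j18.3)/(112 + j18.3), |Γ_s| = 0.193

|Γ| ≈ 0.193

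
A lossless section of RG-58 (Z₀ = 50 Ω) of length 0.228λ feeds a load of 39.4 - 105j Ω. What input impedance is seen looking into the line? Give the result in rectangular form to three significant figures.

Z_in ≈ 7.13 + j13.3 Ω

βl = 2π × 0.228 = 82.1°
tan(βl) = tan(82.1°) = 7.19
Z_in = Z_0·(Z_L + jZ_0·tanβl)/(Z_0 + jZ_L·tanβl)
     = 50·(39.4 + j254)/(805 + j283)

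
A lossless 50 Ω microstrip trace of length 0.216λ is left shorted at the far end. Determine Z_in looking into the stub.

βl = 2π × 0.216 = 77.8°
tan(βl) = 4.61
For a shorted stub, Z_in = jZ_0·tan(βl)

Z_in ≈ +j230 Ω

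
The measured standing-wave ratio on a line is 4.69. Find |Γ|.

|Γ| = (S − 1)/(S + 1) = (4.69 − 1)/(4.69 + 1) = 3.69/5.69

|Γ| ≈ 0.649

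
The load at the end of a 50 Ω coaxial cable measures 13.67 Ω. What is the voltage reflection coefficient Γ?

Γ = -0.571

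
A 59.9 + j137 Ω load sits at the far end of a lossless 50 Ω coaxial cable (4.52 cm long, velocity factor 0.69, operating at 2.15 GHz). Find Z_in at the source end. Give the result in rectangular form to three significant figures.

Z_in ≈ 25.9 + j87 Ω

λ = v/f = 0.69·c / 2.15 GHz = 0.0963 m
βl = 2π·l/λ = 2π × 0.469 = 169°
tan(βl) = tan(169°) = -0.194
Z_in = Z_0·(Z_L + jZ_0·tanβl)/(Z_0 + jZ_L·tanβl)
     = 50·(59.9 + j127)/(76.6 − j11.6)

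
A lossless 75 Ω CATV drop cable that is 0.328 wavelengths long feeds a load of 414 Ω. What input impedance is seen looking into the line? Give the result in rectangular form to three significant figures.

βl = 2π × 0.328 = 118°
tan(βl) = tan(118°) = -1.87
Z_in = Z_0·(Z_L + jZ_0·tanβl)/(Z_0 + jZ_L·tanβl)
     = 75·(414 − j141)/(75 − j776)

Z_in ≈ 17.3 + j38.3 Ω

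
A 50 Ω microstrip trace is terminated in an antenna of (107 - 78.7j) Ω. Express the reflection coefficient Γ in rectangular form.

Γ ≈ 0.491 − j0.255

Γ = (Z_L − Z_0)/(Z_L + Z_0) = (57 − j78.7)/(157 − j78.7)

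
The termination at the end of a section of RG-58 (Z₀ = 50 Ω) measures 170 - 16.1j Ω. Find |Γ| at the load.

|Γ| ≈ 0.549

Γ = (Z_L − Z_0)/(Z_L + Z_0) = (120 − j16.1)/(220 − j16.1)
|Γ| = 121/221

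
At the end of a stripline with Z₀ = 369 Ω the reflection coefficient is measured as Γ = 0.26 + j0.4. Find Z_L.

Z_L ≈ 403 + j417 Ω

Z_L = Z_0·(1 + Γ)/(1 − Γ) = 369·(1.26 + j0.4)/(0.74 − j0.4)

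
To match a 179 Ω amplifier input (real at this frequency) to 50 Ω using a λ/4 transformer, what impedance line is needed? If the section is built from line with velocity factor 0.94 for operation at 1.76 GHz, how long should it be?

Z_qwt ≈ 94.6 Ω; length ≈ 4.01 cm

Z_qwt = √(Z_0·R_L) = √(50 × 179) = √8950
λ = 0.94·c/f = 0.16 m, so l = λ/4 = 0.0401 m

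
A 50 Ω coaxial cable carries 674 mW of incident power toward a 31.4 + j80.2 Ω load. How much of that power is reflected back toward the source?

|Γ| = |(-18.6 + j80.2)/(81.4 + j80.2)| = 0.72
|Γ|² = 0.519
P_refl = |Γ|²·P_inc = 350 mW, P_del = (1 − |Γ|²)·P_inc = 324 mW

P_reflected ≈ 350 mW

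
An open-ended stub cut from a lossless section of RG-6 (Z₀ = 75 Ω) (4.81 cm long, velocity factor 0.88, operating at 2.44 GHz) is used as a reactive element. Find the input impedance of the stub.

λ = v/f = 0.88·c / 2.44 GHz = 0.108 m
βl = 2π·l/λ = 2π × 0.445 = 160°
tan(βl) = -0.363
For an open-ended stub, Z_in = −jZ_0·cot(βl) = −jZ_0/tan(βl)

Z_in ≈ +j207 Ω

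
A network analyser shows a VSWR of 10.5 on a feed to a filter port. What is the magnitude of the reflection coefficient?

|Γ| ≈ 0.826

|Γ| = (S − 1)/(S + 1) = (10.5 − 1)/(10.5 + 1) = 9.5/11.5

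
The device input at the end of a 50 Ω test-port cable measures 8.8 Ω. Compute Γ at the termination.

Γ = (Z_L − Z_0)/(Z_L + Z_0) = (8.8 − 50)/(8.8 + 50) = -41.2/58.8

Γ = -0.701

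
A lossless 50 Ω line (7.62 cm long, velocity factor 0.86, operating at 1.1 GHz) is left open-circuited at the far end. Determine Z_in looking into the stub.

Z_in ≈ +j25.4 Ω

λ = v/f = 0.86·c / 1.1 GHz = 0.235 m
βl = 2π·l/λ = 2π × 0.325 = 117°
tan(βl) = -1.97
For an open-circuited stub, Z_in = −jZ_0·cot(βl) = −jZ_0/tan(βl)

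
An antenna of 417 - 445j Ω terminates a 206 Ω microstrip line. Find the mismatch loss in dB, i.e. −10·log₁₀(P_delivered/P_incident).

Γ = (211 − j445)/(623 − j445), |Γ| = 0.643
|Γ|² = 0.414, so P_del/P_inc = 1 − |Γ|² = 0.586
ML = −10·log₁₀(1 − |Γ|²)

mismatch loss ≈ 2.32 dB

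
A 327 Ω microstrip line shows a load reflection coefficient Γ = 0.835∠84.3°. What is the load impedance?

Z_L ≈ 64.7 + j355 Ω

Z_L = Z_0·(1 + Γ)/(1 − Γ) = 327·(1.08 + j0.831)/(0.917 − j0.831)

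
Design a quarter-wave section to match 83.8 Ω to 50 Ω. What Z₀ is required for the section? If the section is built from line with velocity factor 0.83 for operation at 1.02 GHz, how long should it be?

Z_qwt = √(Z_0·R_L) = √(50 × 83.8) = √4190
λ = 0.83·c/f = 0.244 m, so l = λ/4 = 0.061 m

Z_qwt ≈ 64.7 Ω; length ≈ 6.1 cm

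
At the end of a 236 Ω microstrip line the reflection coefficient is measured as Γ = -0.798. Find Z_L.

Z_L ≈ 26.5 Ω

Z_L = Z_0·(1 + Γ)/(1 − Γ) = 236·(0.202)/(1.8)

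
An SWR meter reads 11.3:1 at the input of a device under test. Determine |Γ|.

|Γ| = (S − 1)/(S + 1) = (11.3 − 1)/(11.3 + 1) = 10.3/12.3

|Γ| ≈ 0.837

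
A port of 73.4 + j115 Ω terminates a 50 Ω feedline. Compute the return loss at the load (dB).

Γ = (23.4 + j115)/(123.4 + j115), |Γ| = 0.696
RL = −20·log₁₀|Γ| = −20·log₁₀(0.696)

RL ≈ 3.15 dB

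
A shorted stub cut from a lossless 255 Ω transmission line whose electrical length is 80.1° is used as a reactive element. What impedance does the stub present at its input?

tan(βl) = 5.73
For a shorted stub, Z_in = jZ_0·tan(βl)

Z_in ≈ +j1460 Ω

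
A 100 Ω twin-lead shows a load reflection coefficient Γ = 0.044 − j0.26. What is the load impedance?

Z_L = Z_0·(1 + Γ)/(1 − Γ) = 100·(1.04 − j0.26)/(0.956 + j0.26)

Z_L ≈ 94.8 − j53 Ω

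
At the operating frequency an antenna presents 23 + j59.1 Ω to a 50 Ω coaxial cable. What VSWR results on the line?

Γ = (Z_L − Z_0)/(Z_L + Z_0) = (-27 + j59.1)/(73 + j59.1)
|Γ| = 65/93.9 = 0.692
VSWR = (1 + |Γ|)/(1 − |Γ|) = 1.69/0.308

VSWR ≈ 5.49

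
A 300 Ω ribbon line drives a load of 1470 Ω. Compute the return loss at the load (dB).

Γ = (1470 − 300)/(1470 + 300) = 0.661
RL = −20·log₁₀|Γ| = −20·log₁₀(0.661)

RL ≈ 3.6 dB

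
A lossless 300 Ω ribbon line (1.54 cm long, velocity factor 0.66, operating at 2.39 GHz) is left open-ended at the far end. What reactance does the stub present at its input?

X_in ≈ -128 Ω (capacitive)

λ = v/f = 0.66·c / 2.39 GHz = 0.0828 m
βl = 2π·l/λ = 2π × 0.186 = 66.9°
tan(βl) = 2.35
For an open-ended stub, Z_in = −jZ_0·cot(βl) = −jZ_0/tan(βl)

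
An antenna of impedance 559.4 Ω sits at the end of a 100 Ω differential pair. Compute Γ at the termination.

Γ = (Z_L − Z_0)/(Z_L + Z_0) = (559.4 − 100)/(559.4 + 100) = 459.4/659.4

Γ = 0.697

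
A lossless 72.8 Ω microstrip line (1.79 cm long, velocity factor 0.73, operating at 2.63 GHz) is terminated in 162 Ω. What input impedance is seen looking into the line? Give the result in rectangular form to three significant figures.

λ = v/f = 0.73·c / 2.63 GHz = 0.0833 m
βl = 2π·l/λ = 2π × 0.215 = 77.4°
tan(βl) = tan(77.4°) = 4.47
Z_in = Z_0·(Z_L + jZ_0·tanβl)/(Z_0 + jZ_L·tanβl)
     = 72.8·(162 + j325)/(72.8 + j724)

Z_in ≈ 34 − j12.9 Ω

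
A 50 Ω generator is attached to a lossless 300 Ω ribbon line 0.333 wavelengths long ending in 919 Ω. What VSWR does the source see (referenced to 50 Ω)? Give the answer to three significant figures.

VSWR ≈ 6.27

βl = 2π × 0.333 = 120°
tan(βl) = -1.74
Z_in = Z_0·(Z_L + jZ_0·tanβl)/(Z_0 + jZ_L·tanβl) = 126 + j149 Ω
Γ_s = (Z_in − Z_s)/(Z_in + Z_s) = (75.8 + j149)/(176 + j149), |Γ_s| = 0.725
VSWR = (1 + |Γ_s|)/(1 − |Γ_s|)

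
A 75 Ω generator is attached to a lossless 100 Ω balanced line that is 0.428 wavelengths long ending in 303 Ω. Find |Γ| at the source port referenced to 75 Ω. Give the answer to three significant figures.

βl = 2π × 0.428 = 154°
tan(βl) = -0.486
Z_in = Z_0·(Z_L + jZ_0·tanβl)/(Z_0 + jZ_L·tanβl) = 118 + j125 Ω
Γ_s = (Z_in − Z_s)/(Z_in + Z_s) = (43.2 + j125)/(193 + j125), |Γ_s| = 0.576

|Γ| ≈ 0.576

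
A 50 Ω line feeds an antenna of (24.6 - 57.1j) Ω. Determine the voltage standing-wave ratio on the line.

VSWR ≈ 4.97

Γ = (Z_L − Z_0)/(Z_L + Z_0) = (-25.4 − j57.1)/(74.6 − j57.1)
|Γ| = 62.5/93.9 = 0.665
VSWR = (1 + |Γ|)/(1 − |Γ|) = 1.67/0.335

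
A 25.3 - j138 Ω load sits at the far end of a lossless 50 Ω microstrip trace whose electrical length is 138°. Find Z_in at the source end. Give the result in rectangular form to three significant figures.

Z_in ≈ 19 + j117 Ω

tan(βl) = tan(138°) = -0.9
Z_in = Z_0·(Z_L + jZ_0·tanβl)/(Z_0 + jZ_L·tanβl)
     = 50·(25.3 − j183)/(-74.3 − j22.8)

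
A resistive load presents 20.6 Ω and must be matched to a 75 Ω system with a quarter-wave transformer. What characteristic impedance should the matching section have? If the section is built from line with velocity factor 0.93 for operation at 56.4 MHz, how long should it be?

Z_qwt ≈ 39.3 Ω; length ≈ 1.24 m

Z_qwt = √(Z_0·R_L) = √(75 × 20.6) = √1545
λ = 0.93·c/f = 4.95 m, so l = λ/4 = 1.24 m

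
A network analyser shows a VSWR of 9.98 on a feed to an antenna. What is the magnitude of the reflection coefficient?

|Γ| = (S − 1)/(S + 1) = (9.98 − 1)/(9.98 + 1) = 8.98/11

|Γ| ≈ 0.818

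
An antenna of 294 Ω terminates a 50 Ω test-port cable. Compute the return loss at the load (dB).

Γ = (294 − 50)/(294 + 50) = 0.709
RL = −20·log₁₀|Γ| = −20·log₁₀(0.709)

RL ≈ 2.98 dB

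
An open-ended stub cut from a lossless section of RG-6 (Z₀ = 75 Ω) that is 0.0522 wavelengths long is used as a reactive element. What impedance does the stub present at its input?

Z_in ≈ −j220 Ω

βl = 2π × 0.0522 = 18.8°
tan(βl) = 0.34
For an open-ended stub, Z_in = −jZ_0·cot(βl) = −jZ_0/tan(βl)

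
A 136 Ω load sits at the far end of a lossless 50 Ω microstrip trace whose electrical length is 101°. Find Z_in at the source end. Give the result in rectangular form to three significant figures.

Z_in ≈ 19 + j8.36 Ω

tan(βl) = tan(101°) = -5.14
Z_in = Z_0·(Z_L + jZ_0·tanβl)/(Z_0 + jZ_L·tanβl)
     = 50·(136 − j257)/(50 − j700)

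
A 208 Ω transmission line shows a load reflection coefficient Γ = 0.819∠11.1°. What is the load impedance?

Z_L = Z_0·(1 + Γ)/(1 − Γ) = 208·(1.8 + j0.158)/(0.196 − j0.158)

Z_L ≈ 1080 + j1030 Ω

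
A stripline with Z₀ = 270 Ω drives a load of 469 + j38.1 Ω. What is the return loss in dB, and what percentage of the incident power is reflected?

RL ≈ 11.3 dB; 7.5% of incident power reflected

Γ = (199 + j38.1)/(739 + j38.1), |Γ| = 0.274
RL = −20·log₁₀(0.274) = 11.3 dB
P_refl/P_inc = |Γ|² = 0.075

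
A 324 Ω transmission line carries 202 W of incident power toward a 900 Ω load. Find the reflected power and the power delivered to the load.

P_reflected ≈ 44.7 W; P_delivered ≈ 157 W

Γ = (900 − 324)/(900 + 324) = 0.471
|Γ|² = 0.221
P_refl = |Γ|²·P_inc = 44.7 W, P_del = (1 − |Γ|²)·P_inc = 157 W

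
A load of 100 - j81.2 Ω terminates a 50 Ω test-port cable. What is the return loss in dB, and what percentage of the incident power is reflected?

Γ = (50 − j81.2)/(150 − j81.2), |Γ| = 0.559
RL = −20·log₁₀(0.559) = 5.05 dB
P_refl/P_inc = |Γ|² = 0.313

RL ≈ 5.05 dB; 31.3% of incident power reflected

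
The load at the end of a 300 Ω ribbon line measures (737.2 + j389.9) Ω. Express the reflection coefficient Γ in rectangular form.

Γ ≈ 0.493 + j0.191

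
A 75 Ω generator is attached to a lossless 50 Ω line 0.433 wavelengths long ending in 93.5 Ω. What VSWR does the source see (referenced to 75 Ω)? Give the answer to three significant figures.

βl = 2π × 0.433 = 156°
tan(βl) = -0.448
Z_in = Z_0·(Z_L + jZ_0·tanβl)/(Z_0 + jZ_L·tanβl) = 66 + j32.9 Ω
Γ_s = (Z_in − Z_s)/(Z_in + Z_s) = (-9.01 + j32.9)/(141 + j32.9), |Γ_s| = 0.235
VSWR = (1 + |Γ_s|)/(1 − |Γ_s|)

VSWR ≈ 1.62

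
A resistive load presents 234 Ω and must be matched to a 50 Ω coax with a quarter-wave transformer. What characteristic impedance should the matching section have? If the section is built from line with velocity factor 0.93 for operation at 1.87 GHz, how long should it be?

Z_qwt ≈ 108 Ω; length ≈ 3.73 cm

Z_qwt = √(Z_0·R_L) = √(50 × 234) = √11700
λ = 0.93·c/f = 0.149 m, so l = λ/4 = 0.0373 m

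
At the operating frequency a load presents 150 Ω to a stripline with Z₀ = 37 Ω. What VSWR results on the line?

VSWR ≈ 4.05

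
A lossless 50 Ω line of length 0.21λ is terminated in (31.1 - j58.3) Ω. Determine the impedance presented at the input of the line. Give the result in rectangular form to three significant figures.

Z_in ≈ 13.7 + j18.6 Ω

βl = 2π × 0.21 = 75.6°
tan(βl) = tan(75.6°) = 3.89
Z_in = Z_0·(Z_L + jZ_0·tanβl)/(Z_0 + jZ_L·tanβl)
     = 50·(31.1 + j136)/(277 + j121)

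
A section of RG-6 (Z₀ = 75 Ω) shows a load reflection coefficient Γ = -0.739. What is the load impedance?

Z_L = Z_0·(1 + Γ)/(1 − Γ) = 75·(0.261)/(1.74)

Z_L ≈ 11.3 Ω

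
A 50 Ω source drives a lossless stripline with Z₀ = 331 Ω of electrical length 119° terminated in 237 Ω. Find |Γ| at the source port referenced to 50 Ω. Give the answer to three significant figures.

|Γ| ≈ 0.783

tan(βl) = -1.8
Z_in = Z_0·(Z_L + jZ_0·tanβl)/(Z_0 + jZ_L·tanβl) = 378 − j109 Ω
Γ_s = (Z_in − Z_s)/(Z_in + Z_s) = (328 − j109)/(428 − j109), |Γ_s| = 0.783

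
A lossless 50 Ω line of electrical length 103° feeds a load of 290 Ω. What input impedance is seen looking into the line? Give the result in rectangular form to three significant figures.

tan(βl) = tan(103°) = -4.33
Z_in = Z_0·(Z_L + jZ_0·tanβl)/(Z_0 + jZ_L·tanβl)
     = 50·(290 − j217)/(50 − j1260)

Z_in ≈ 9.07 + j11.2 Ω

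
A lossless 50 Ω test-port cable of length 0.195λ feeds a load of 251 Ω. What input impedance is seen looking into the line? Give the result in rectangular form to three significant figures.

βl = 2π × 0.195 = 70.2°
tan(βl) = tan(70.2°) = 2.78
Z_in = Z_0·(Z_L + jZ_0·tanβl)/(Z_0 + jZ_L·tanβl)
     = 50·(251 + j139)/(50 + j697)

Z_in ≈ 11.2 − j17.2 Ω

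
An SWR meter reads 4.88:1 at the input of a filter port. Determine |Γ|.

|Γ| ≈ 0.66

|Γ| = (S − 1)/(S + 1) = (4.88 − 1)/(4.88 + 1) = 3.88/5.88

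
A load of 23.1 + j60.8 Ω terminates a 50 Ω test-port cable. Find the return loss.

Γ = (-26.9 + j60.8)/(73.1 + j60.8), |Γ| = 0.699
RL = −20·log₁₀|Γ| = −20·log₁₀(0.699)

RL ≈ 3.11 dB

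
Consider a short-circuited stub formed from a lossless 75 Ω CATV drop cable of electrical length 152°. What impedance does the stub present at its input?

tan(βl) = -0.532
For a short-circuited stub, Z_in = jZ_0·tan(βl)

Z_in ≈ −j39.9 Ω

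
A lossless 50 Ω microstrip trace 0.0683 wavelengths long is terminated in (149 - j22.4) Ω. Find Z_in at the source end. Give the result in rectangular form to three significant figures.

Z_in ≈ 54.4 − j61.2 Ω

βl = 2π × 0.0683 = 24.6°
tan(βl) = tan(24.6°) = 0.458
Z_in = Z_0·(Z_L + jZ_0·tanβl)/(Z_0 + jZ_L·tanβl)
     = 50·(149 + j0.479)/(60.2 + j68.2)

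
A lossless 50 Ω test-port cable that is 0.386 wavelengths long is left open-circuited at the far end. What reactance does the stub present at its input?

βl = 2π × 0.386 = 139°
tan(βl) = -0.871
For an open-circuited stub, Z_in = −jZ_0·cot(βl) = −jZ_0/tan(βl)

X_in ≈ 57.4 Ω (inductive)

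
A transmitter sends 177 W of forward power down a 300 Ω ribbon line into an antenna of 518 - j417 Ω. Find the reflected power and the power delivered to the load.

|Γ| = |(218 − j417)/(818 − j417)| = 0.512
|Γ|² = 0.263
P_refl = |Γ|²·P_inc = 46.5 W, P_del = (1 − |Γ|²)·P_inc = 131 W

P_reflected ≈ 46.5 W; P_delivered ≈ 131 W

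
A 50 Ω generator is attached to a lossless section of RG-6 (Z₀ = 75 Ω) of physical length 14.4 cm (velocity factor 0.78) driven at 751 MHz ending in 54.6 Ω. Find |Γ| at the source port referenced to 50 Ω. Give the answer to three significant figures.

|Γ| ≈ 0.0965

λ = v/f = 0.78·c / 751 MHz = 0.312 m
βl = 2π·l/λ = 2π × 0.462 = 166°
tan(βl) = -0.242
Z_in = Z_0·(Z_L + jZ_0·tanβl)/(Z_0 + jZ_L·tanβl) = 56.1 − j8.29 Ω
Γ_s = (Z_in − Z_s)/(Z_in + Z_s) = (6.06 − j8.29)/(106 − j8.29), |Γ_s| = 0.0965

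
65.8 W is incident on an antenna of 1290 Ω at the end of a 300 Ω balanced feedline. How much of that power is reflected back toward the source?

Γ = (1290 − 300)/(1290 + 300) = 0.623
|Γ|² = 0.388
P_refl = |Γ|²·P_inc = 25.5 W, P_del = (1 − |Γ|²)·P_inc = 40.3 W

P_reflected ≈ 25.5 W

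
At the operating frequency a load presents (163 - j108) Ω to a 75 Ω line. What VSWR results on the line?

Γ = (Z_L − Z_0)/(Z_L + Z_0) = (88 − j108)/(238 − j108)
|Γ| = 139/261 = 0.533
VSWR = (1 + |Γ|)/(1 − |Γ|) = 1.53/0.467

VSWR ≈ 3.28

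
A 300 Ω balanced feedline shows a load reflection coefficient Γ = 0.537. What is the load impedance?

Z_L = Z_0·(1 + Γ)/(1 − Γ) = 300·(1.54)/(0.463)

Z_L ≈ 996 Ω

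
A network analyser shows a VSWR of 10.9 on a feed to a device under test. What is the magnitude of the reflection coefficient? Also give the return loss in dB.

|Γ| ≈ 0.832; return loss ≈ 1.6 dB

|Γ| = (S − 1)/(S + 1) = (10.9 − 1)/(10.9 + 1) = 9.9/11.9
RL = −20·log₁₀|Γ| = −20·log₁₀(0.832)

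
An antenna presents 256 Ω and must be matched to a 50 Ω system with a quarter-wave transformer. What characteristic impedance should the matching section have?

Z_qwt ≈ 113 Ω

Z_qwt = √(Z_0·R_L) = √(50 × 256) = √12800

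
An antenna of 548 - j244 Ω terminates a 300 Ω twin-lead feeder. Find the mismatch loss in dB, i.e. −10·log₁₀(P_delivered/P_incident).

Γ = (248 − j244)/(848 − j244), |Γ| = 0.394
|Γ|² = 0.155, so P_del/P_inc = 1 − |Γ|² = 0.845
ML = −10·log₁₀(1 − |Γ|²)

mismatch loss ≈ 0.734 dB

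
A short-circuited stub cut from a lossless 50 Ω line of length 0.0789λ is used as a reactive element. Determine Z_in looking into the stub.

βl = 2π × 0.0789 = 28.4°
tan(βl) = 0.541
For a short-circuited stub, Z_in = jZ_0·tan(βl)

Z_in ≈ +j27 Ω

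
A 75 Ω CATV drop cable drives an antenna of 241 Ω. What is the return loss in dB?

Γ = (241 − 75)/(241 + 75) = 0.525
RL = −20·log₁₀|Γ| = −20·log₁₀(0.525)

RL ≈ 5.59 dB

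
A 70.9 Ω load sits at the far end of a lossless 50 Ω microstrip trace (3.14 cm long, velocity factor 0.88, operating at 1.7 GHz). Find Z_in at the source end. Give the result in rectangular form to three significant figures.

Z_in ≈ 36.9 − j7.43 Ω

λ = v/f = 0.88·c / 1.7 GHz = 0.155 m
βl = 2π·l/λ = 2π × 0.202 = 72.8°
tan(βl) = tan(72.8°) = 3.23
Z_in = Z_0·(Z_L + jZ_0·tanβl)/(Z_0 + jZ_L·tanβl)
     = 50·(70.9 + j161)/(50 + j229)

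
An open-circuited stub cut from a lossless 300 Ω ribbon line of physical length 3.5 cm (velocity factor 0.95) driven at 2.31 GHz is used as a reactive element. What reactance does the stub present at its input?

X_in ≈ 64.5 Ω (inductive)

λ = v/f = 0.95·c / 2.31 GHz = 0.123 m
βl = 2π·l/λ = 2π × 0.284 = 102°
tan(βl) = -4.65
For an open-circuited stub, Z_in = −jZ_0·cot(βl) = −jZ_0/tan(βl)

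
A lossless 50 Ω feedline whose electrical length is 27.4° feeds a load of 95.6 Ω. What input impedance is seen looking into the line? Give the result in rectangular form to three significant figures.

tan(βl) = tan(27.4°) = 0.518
Z_in = Z_0·(Z_L + jZ_0·tanβl)/(Z_0 + jZ_L·tanβl)
     = 50·(95.6 + j25.9)/(50 + j49.6)

Z_in ≈ 61.2 − j34.7 Ω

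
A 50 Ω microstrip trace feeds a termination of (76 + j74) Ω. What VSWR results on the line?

VSWR ≈ 3.32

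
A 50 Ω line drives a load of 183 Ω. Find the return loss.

RL ≈ 4.87 dB

Γ = (183 − 50)/(183 + 50) = 0.571
RL = −20·log₁₀|Γ| = −20·log₁₀(0.571)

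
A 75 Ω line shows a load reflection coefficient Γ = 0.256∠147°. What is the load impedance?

Z_L ≈ 46.9 + j14 Ω

Z_L = Z_0·(1 + Γ)/(1 − Γ) = 75·(0.785 + j0.139)/(1.21 − j0.139)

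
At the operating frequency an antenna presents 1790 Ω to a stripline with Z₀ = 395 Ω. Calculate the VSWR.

For a purely resistive load, VSWR = R_L/Z_0 or Z_0/R_L (whichever > 1) = 1790/395

VSWR ≈ 4.53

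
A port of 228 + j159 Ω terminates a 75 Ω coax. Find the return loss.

Γ = (153 + j159)/(303 + j159), |Γ| = 0.645
RL = −20·log₁₀|Γ| = −20·log₁₀(0.645)

RL ≈ 3.81 dB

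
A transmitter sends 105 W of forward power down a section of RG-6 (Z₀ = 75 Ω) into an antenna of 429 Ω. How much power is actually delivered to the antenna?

P_delivered ≈ 53.2 W

Γ = (429 − 75)/(429 + 75) = 0.702
|Γ|² = 0.493
P_refl = |Γ|²·P_inc = 51.8 W, P_del = (1 − |Γ|²)·P_inc = 53.2 W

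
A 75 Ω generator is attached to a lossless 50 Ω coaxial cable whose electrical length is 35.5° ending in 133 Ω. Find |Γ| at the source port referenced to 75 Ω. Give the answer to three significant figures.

|Γ| ≈ 0.443

tan(βl) = 0.713
Z_in = Z_0·(Z_L + jZ_0·tanβl)/(Z_0 + jZ_L·tanβl) = 43.6 − j47.1 Ω
Γ_s = (Z_in − Z_s)/(Z_in + Z_s) = (-31.4 − j47.1)/(119 − j47.1), |Γ_s| = 0.443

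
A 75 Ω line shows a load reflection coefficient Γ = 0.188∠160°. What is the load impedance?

Z_L = Z_0·(1 + Γ)/(1 − Γ) = 75·(0.823 + j0.0643)/(1.18 − j0.0643)

Z_L ≈ 52.1 + j6.95 Ω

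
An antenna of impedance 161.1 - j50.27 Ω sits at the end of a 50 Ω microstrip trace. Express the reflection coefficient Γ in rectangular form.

Γ ≈ 0.552 − j0.107

Γ = (Z_L − Z_0)/(Z_L + Z_0) = (111.1 − j50.27)/(211.1 − j50.27)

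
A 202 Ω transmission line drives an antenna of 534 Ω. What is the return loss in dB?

Γ = (534 − 202)/(534 + 202) = 0.451
RL = −20·log₁₀|Γ| = −20·log₁₀(0.451)

RL ≈ 6.91 dB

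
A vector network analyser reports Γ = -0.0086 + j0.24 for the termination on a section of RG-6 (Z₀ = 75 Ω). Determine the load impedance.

Z_L ≈ 65.8 + j33.5 Ω

Z_L = Z_0·(1 + Γ)/(1 − Γ) = 75·(0.991 + j0.24)/(1.01 − j0.24)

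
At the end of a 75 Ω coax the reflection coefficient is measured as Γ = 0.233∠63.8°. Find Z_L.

Z_L = Z_0·(1 + Γ)/(1 − Γ) = 75·(1.1 + j0.209)/(0.897 − j0.209)

Z_L ≈ 83.6 + j37 Ω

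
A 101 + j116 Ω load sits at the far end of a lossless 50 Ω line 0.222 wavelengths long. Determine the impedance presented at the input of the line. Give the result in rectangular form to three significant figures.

Z_in ≈ 12 − j21.6 Ω

βl = 2π × 0.222 = 79.9°
tan(βl) = tan(79.9°) = 5.63
Z_in = Z_0·(Z_L + jZ_0·tanβl)/(Z_0 + jZ_L·tanβl)
     = 50·(101 + j397)/(-603 + j568)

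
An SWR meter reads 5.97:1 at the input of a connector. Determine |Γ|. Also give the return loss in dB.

|Γ| ≈ 0.713; return loss ≈ 2.94 dB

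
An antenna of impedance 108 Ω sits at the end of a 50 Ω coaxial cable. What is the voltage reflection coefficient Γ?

Γ = (Z_L − Z_0)/(Z_L + Z_0) = (108 − 50)/(108 + 50) = 58/158

Γ = 0.367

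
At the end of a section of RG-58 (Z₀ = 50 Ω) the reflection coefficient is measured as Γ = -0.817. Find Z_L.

Z_L ≈ 5.04 Ω

Z_L = Z_0·(1 + Γ)/(1 − Γ) = 50·(0.183)/(1.82)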